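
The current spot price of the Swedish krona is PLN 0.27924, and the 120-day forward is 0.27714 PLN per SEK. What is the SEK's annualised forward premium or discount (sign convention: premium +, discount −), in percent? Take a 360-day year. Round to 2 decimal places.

-2.26%

T = 120/360 years.
SEK trades forward at -0.75204% vs spot over the period.
Annualise by dividing by T: -0.0075204 / (120/360) = -0.022561 → -2.26%.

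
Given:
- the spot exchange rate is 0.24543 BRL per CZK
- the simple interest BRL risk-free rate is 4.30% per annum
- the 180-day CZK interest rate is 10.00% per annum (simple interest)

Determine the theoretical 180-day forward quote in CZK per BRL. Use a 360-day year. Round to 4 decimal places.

T = 180/360 years.
BRL growth factor: 1 + 0.0430×180/360 = 1.021500.
CZK growth factor: 1 + 0.1000×180/360 = 1.050000.
CIP: F = S · (grow BRL)/(grow CZK) = 0.24543 × 1.021500/1.050000 = 0.2387683 BRL per CZK.
Invert for CZK per BRL: 1 / 0.2387683 = 4.1882.

4.1882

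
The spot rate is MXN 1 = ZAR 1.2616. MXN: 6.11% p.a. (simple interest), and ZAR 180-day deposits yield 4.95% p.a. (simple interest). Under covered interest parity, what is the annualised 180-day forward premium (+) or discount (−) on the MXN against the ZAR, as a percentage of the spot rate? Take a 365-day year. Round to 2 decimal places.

T = 180/365 years.
CIP forward (ZAR per MXN) = 1.2616 × 1.024411/1.0301315 = 1.2545941.
(F − S)/S ÷ T = (1.2545941 − 1.2616)/1.2616/(180/365) = -0.011261 → -1.13%.

-1.13%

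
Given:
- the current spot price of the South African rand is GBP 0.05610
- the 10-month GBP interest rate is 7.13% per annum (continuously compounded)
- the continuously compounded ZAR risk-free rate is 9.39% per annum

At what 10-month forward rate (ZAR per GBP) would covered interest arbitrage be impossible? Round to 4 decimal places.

18.1642

T = 10/12 years.
Growth of 1 GBP over T: e^(0.0713×10/12) = 1.06121732.
ZAR accumulates by e^(0.0939×10/12) = 1.08139297.
Forward (GBP per ZAR) = 0.0561 × 1.06121732 / 1.08139297 = 0.055053337.
Quoted the other way: 1/0.055053337 = 18.1642 ZAR per GBP.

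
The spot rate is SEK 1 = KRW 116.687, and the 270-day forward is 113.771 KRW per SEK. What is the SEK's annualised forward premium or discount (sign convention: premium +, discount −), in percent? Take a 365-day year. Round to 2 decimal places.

T = 270/365 years.
Period premium: (113.771 − 116.687)/116.687 = -0.0249899.
Annualise by dividing by T: -0.0249899 / (270/365) = -0.033783 → -3.38%.

-3.38%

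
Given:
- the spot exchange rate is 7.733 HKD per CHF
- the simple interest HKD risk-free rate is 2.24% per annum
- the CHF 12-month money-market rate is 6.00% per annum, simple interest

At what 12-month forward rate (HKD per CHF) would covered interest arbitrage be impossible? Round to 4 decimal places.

T = 1 year.
HKD growth factor: 1 + 0.0224×1 = 1.022400.
CHF accumulates by 1 + 0.0600×1 = 1.060000.
So F = 7.733 × 1.022400 / 1.060000 = 7.458697 (HKD/CHF).

7.4587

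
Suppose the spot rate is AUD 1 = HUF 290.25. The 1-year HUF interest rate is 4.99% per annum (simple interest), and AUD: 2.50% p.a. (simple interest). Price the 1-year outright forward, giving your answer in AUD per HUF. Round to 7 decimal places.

T = 1 year.
HUF accumulates by 1 + 0.0499×1 = 1.049900.
AUD accumulates by 1 + 0.0250×1 = 1.025000.
Forward (HUF per AUD) = 290.25 × 1.049900 / 1.025000 = 297.3010.
Quoted the other way: 1/297.3010 = 0.0033636 AUD per HUF.

0.0033636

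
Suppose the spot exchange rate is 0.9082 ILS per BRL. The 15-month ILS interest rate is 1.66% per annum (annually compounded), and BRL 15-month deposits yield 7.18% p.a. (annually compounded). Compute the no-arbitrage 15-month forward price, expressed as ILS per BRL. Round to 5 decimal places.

T = 15/12 years.
Growth of 1 ILS over T: (1 + 0.0166)^(15/12) = 1.0207929.
Growth of 1 BRL over T: (1 + 0.0718)^(15/12) = 1.0905415.
CIP: F = S · (grow ILS)/(grow BRL) = 0.9082 × 1.0207929/1.0905415 = 0.8501136 ILS per BRL.

0.85011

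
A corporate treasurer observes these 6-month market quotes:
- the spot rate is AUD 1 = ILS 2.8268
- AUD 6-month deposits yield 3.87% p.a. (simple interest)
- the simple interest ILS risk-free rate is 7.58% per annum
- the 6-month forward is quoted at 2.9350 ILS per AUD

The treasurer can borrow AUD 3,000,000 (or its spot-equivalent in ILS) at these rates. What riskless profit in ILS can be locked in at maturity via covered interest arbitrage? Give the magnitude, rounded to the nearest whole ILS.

ILS 173,570

T = 6/12 years.
Route A — deposit AUD, sell forward: 3,000,000 × 1.019350 × 2.9350 = ILS 8,975,376.75.
Route B — convert at spot, deposit ILS: 3,000,000 × 2.8268 × 1.037900 = ILS 8,801,807.16.
The quoted forward overvalues AUD, so borrow ILS, buy AUD at spot, deposit the AUD at 3.87%, and sell the proceeds forward at 2.9350.
Profit = 8,975,376.75 − 8,801,807.16 = ILS 173,570.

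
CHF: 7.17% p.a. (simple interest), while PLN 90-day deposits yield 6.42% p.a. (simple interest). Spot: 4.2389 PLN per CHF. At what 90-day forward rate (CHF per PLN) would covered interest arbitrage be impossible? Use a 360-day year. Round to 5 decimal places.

0.23635

T = 90/360 years.
Growth of 1 PLN over T: 1 + 0.0642×90/360 = 1.016050.
CHF accumulates by 1 + 0.0717×90/360 = 1.017925.
So F = 4.2389 × 1.016050 / 1.017925 = 4.231092 (PLN/CHF).
Quoted the other way: 1/4.231092 = 0.23635 CHF per PLN.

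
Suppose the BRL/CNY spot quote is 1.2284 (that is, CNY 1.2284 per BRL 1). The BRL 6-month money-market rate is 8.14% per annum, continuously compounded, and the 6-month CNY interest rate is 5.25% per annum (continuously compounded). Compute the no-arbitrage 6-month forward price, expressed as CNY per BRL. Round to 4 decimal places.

1.2108

T = 6/12 years.
Growth of 1 CNY over T: e^(0.0525×6/12) = 1.0265976.
BRL growth factor: e^(0.0814×6/12) = 1.0415396.
CIP: F = S · (grow CNY)/(grow BRL) = 1.2284 × 1.0265976/1.0415396 = 1.210777 CNY per BRL.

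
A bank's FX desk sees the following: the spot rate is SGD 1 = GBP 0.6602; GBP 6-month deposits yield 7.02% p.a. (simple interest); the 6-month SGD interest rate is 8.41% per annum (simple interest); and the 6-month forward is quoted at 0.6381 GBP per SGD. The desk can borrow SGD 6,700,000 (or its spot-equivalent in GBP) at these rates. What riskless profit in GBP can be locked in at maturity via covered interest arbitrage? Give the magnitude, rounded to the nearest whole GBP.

T = 6/12 years.
Keep in SGD, deliver into the forward: 6,700,000·1.042050·0.6381 = GBP 4,455,045.10.
Swap to GBP now, deposit: 6,700,000·0.6602·1.035100 = GBP 4,578,599.23.
The quoted forward undervalues SGD, so borrow SGD, convert to GBP at spot, deposit the GBP at 7.02%, and buy SGD forward at 0.6381 to cover the loan.
The gap between the two covered legs is GBP 123,554.

GBP 123,554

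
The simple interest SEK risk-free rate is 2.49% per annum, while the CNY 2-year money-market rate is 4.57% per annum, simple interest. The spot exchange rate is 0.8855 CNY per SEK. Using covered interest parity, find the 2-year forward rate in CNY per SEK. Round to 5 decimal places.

0.92059

T = 2 years.
CNY accumulates by 1 + 0.0457×2 = 1.091400.
SEK accumulates by 1 + 0.0249×2 = 1.049800.
So F = 0.8855 × 1.091400 / 1.049800 = 0.9205894 (CNY/SEK).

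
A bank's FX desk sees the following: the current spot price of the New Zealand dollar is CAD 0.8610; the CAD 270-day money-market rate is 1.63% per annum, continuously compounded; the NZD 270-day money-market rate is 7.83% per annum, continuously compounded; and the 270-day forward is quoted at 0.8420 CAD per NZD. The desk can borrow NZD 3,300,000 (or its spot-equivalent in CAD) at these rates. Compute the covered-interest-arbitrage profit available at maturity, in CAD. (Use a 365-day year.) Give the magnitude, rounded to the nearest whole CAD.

CAD 68,524

T = 270/365 years.
Keep in NZD, deliver into the forward: 3,300,000·1.059630803·0.8420 = CAD 2,944,290.15.
Swap to CAD now, deposit: 3,300,000·0.8610·1.012130519 = CAD 2,875,766.44.
The quoted forward overvalues NZD, so borrow CAD, buy NZD at spot, deposit the NZD at 7.83%, and sell the proceeds forward at 0.8420.
Arbitrage profit = |2,944,290.15 − 2,875,766.44| = CAD 68,524.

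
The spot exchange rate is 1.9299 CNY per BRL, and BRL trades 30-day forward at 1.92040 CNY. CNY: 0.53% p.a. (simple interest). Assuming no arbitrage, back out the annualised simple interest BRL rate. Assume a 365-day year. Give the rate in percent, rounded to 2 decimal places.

T = 30/365 years.
By CIP, F/S equals the CNY-to-BRL growth ratio: 1.9204/1.9299 = 0.9950775.
CNY growth factor: 1 + 0.0053×30/365 = 1.0004356.
Hence g_BRL = 1.0053846.
r = (1.0053846 − 1)/(30/365) = 0.065513 → 6.55%.

6.55%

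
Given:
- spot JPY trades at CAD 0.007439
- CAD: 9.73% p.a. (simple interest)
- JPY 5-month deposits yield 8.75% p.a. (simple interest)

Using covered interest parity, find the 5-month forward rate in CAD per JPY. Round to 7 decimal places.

T = 5/12 years.
CAD growth factor: 1 + 0.0973×5/12 = 1.0405417.
Growth of 1 JPY over T: 1 + 0.0875×5/12 = 1.0364583.
Forward (CAD per JPY) = 0.007439 × 1.0405417 / 1.0364583 = 0.007468308.

0.0074683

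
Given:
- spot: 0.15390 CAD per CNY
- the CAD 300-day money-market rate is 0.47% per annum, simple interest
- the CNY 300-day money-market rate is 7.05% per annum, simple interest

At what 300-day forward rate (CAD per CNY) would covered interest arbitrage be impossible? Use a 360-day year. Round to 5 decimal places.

T = 300/360 years.
CAD accumulates by 1 + 0.0047×300/360 = 1.0039167.
Growth of 1 CNY over T: 1 + 0.0705×300/360 = 1.058750.
CIP: F = S · (grow CAD)/(grow CNY) = 0.1539 × 1.0039167/1.058750 = 0.1459294 CAD per CNY.

0.14593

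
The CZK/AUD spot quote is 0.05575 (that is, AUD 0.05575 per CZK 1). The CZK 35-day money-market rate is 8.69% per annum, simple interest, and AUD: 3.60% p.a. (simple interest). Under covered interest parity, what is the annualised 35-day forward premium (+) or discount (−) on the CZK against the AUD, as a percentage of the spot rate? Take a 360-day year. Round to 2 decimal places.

T = 35/360 years.
CIP forward (AUD per CZK) = 0.05575 × 1.003500/1.0084486 = 0.05547643.
(F − S)/S ÷ T = (0.05547643 − 0.05575)/0.05575/(35/360) = -0.050473 → -5.05%.

-5.05%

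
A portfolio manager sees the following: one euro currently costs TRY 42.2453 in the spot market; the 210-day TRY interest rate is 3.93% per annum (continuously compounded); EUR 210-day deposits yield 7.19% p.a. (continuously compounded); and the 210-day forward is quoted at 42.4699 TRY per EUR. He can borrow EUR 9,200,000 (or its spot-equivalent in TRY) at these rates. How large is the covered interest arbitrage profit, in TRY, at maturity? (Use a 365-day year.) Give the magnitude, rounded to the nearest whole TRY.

TRY 9,680,371

T = 210/365 years.
Route A — deposit EUR, sell forward: 9,200,000 × 1.04223466393 × 42.4699 = TRY 407,225,137.97.
Route B — convert at spot, deposit TRY: 9,200,000 × 42.2453 × 1.02286852424 = TRY 397,544,766.54.
The quoted forward overvalues EUR, so borrow TRY, buy EUR at spot, deposit the EUR at 7.19%, and sell the proceeds forward at 42.4699.
The gap between the two covered legs is TRY 9,680,371.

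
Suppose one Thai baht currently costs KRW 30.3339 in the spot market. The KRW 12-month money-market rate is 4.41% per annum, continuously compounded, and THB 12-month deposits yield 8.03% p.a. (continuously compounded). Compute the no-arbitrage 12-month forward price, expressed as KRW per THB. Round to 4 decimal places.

T = 1 year.
KRW growth factor: e^(0.0441×1) = 1.04508686.
THB accumulates by e^(0.0803×1) = 1.0836121.
Forward (KRW per THB) = 30.3339 × 1.04508686 / 1.0836121 = 29.255451.

29.2555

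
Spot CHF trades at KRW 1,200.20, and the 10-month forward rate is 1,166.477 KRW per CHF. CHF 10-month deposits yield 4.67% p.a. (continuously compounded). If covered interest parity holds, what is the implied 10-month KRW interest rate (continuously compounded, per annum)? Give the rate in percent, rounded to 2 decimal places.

1.25%

T = 10/12 years.
By CIP, F/S equals the KRW-to-CHF growth ratio: 1166.477/1200.2 = 0.9719022.
The CHF side grows by e^(0.0467×10/12) = 1.0396838.
So the KRW growth factor = 1.010471.
r = ln(1.010471)/(10/12) = 0.012500 → 1.25%.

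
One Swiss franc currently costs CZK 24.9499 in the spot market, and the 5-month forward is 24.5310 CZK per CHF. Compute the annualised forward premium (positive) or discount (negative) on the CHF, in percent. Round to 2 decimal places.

-4.03%

T = 5/12 years.
CHF trades forward at -1.67896% vs spot over the period.
×(1/T) gives -4.03% p.a.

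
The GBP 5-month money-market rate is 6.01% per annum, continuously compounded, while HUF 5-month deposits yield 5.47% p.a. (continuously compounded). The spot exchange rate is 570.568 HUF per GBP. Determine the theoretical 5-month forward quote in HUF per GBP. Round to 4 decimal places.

569.2857

T = 5/12 years.
Growth of 1 HUF over T: e^(0.0547×5/12) = 1.023053381.
GBP growth factor: e^(0.0601×5/12) = 1.025357843.
So F = 570.568 × 1.023053381 / 1.025357843 = 569.285665 (HUF/GBP).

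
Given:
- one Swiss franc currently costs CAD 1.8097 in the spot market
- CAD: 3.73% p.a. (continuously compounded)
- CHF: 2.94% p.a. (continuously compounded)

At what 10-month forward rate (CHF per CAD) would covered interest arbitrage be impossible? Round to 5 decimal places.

0.54895

T = 10/12 years.
CAD accumulates by e^(0.0373×10/12) = 1.0315715.
Growth of 1 CHF over T: e^(0.0294×10/12) = 1.0248026.
CIP: F = S · (grow CAD)/(grow CHF) = 1.8097 × 1.0315715/1.0248026 = 1.821653 CAD per CHF.
Invert for CHF per CAD: 1 / 1.821653 = 0.54895.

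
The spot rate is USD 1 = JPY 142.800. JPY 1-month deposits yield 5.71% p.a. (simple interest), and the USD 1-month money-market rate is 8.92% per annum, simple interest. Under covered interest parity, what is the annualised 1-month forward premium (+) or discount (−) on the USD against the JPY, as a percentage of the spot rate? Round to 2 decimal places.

-3.19%

T = 1/12 years.
No-arbitrage forward: 142.8 × 1.0047583 / 1.0074333 = 142.420828 JPY/USD.
(F − S)/S ÷ T = (142.420828 − 142.8)/142.8/(1/12) = -0.031863 → -3.19%.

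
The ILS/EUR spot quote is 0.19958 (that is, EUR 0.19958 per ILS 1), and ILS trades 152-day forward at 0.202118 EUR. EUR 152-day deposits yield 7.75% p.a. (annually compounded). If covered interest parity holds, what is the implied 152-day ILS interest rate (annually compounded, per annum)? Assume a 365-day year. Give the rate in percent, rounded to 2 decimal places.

T = 152/365 years.
CIP gives F = S · g_EUR/g_ILS, so g_EUR/g_ILS = 0.202118/0.19958 = 1.0127167.
The EUR side grows by (1 + 0.0775)^(152/365) = 1.0315726.
That pins the ILS growth at 1.0186191.
r = 1.0186191^(365/152) − 1 = 0.045295 → 4.53%.

4.53%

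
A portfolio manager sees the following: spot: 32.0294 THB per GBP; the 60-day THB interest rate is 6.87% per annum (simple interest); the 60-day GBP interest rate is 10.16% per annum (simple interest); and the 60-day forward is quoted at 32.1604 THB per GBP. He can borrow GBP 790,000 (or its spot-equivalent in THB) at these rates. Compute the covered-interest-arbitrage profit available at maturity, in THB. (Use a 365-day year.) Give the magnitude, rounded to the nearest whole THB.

THB 242,064

T = 60/365 years.
Keep in GBP, deliver into the forward: 790,000·1.0167013699·32.1604 = THB 25,831,042.96.
Swap to THB now, deposit: 790,000·32.0294·1.0112931507 = THB 25,588,979.14.
The quoted forward overvalues GBP, so borrow THB, buy GBP at spot, deposit the GBP at 10.16%, and sell the proceeds forward at 32.1604.
Profit = 25,831,042.96 − 25,588,979.14 = THB 242,064.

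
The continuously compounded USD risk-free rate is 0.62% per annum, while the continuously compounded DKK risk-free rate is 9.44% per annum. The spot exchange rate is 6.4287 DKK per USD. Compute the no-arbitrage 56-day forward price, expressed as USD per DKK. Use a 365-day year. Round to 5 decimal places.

0.15346

T = 56/365 years.
DKK growth factor: e^(0.0944×56/365) = 1.0145887.
Growth of 1 USD over T: e^(0.0062×56/365) = 1.0009517.
So F = 6.4287 × 1.0145887 / 1.0009517 = 6.516285 (DKK/USD).
Invert for USD per DKK: 1 / 6.516285 = 0.15346.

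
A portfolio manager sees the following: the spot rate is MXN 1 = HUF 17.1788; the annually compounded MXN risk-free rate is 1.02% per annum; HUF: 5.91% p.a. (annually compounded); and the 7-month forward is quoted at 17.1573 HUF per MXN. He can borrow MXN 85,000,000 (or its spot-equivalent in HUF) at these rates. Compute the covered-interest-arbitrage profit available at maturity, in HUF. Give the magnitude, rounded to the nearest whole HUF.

HUF 42,905,762

T = 7/12 years.
Invest the MXN and cover forward: 85,000,000 × 1.005937416778 × 17.1573 = HUF 1,467,029,453.48.
Convert at spot and invest in HUF: 85,000,000 × 17.1788 × 1.034061966292 = HUF 1,509,935,215.06.
The quoted forward undervalues MXN, so borrow MXN, convert to HUF at spot, deposit the HUF at 5.91%, and buy MXN forward at 17.1573 to cover the loan.
Profit = 1,509,935,215.06 − 1,467,029,453.48 = HUF 42,905,762.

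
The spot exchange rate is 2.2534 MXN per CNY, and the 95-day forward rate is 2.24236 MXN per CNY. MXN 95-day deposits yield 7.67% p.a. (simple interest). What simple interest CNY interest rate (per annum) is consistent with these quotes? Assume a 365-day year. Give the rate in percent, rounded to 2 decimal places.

T = 95/365 years.
CIP gives F = S · g_MXN/g_CNY, so g_MXN/g_CNY = 2.24236/2.2534 = 0.9951007.
MXN growth factor: 1 + 0.0767×95/365 = 1.019963.
So the CNY growth factor = 1.0249847.
(1.0249847 − 1)/T = 0.095994, i.e. 9.60%.

9.60%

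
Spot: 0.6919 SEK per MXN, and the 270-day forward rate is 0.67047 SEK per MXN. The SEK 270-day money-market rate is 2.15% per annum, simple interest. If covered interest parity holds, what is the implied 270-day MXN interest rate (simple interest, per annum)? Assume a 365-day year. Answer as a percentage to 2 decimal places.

T = 270/365 years.
By CIP, F/S equals the SEK-to-MXN growth ratio: 0.67047/0.6919 = 0.9690273.
SEK growth factor: 1 + 0.0215×270/365 = 1.0159041.
That pins the MXN growth at 1.0483751.
r = (1.0483751 − 1)/(270/365) = 0.065396 → 6.54%.

6.54%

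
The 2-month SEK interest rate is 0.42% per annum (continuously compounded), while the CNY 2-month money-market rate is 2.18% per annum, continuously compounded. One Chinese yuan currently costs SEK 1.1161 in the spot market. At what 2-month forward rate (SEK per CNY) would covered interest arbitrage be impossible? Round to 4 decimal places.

1.1128

T = 2/12 years.
SEK growth factor: e^(0.0042×2/12) = 1.0007002.
Growth of 1 CNY over T: e^(0.0218×2/12) = 1.0036399.
Forward (SEK per CNY) = 1.1161 × 1.0007002 / 1.0036399 = 1.112831.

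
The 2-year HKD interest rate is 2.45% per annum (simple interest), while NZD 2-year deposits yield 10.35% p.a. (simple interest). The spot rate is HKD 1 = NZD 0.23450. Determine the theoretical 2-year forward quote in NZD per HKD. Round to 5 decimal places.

T = 2 years.
NZD accumulates by 1 + 0.1035×2 = 1.207000.
HKD growth factor: 1 + 0.0245×2 = 1.049000.
Forward (NZD per HKD) = 0.2345 × 1.207000 / 1.049000 = 0.2698203.

0.26982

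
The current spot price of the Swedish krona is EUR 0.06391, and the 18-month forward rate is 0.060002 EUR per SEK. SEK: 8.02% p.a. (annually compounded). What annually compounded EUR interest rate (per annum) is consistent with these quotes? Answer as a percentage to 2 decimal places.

3.57%

T = 18/12 years.
F/S = 0.060002/0.06391 = 0.9388515 = (growth of EUR) / (growth of SEK).
The SEK side grows by (1 + 0.0802)^(18/12) = 1.1226807.
Hence g_EUR = 1.0540305.
Annualise: 1.0540305^(12/18) − 1 = 0.035704 = 3.57%.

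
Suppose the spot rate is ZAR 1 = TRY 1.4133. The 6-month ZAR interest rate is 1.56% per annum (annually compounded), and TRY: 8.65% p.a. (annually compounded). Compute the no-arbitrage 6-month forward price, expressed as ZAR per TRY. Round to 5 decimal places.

0.68409

T = 6/12 years.
Growth of 1 TRY over T: (1 + 0.0865)^(6/12) = 1.0423531.
ZAR growth factor: (1 + 0.0156)^(6/12) = 1.0077698.
CIP: F = S · (grow TRY)/(grow ZAR) = 1.4133 × 1.0423531/1.0077698 = 1.461800 TRY per ZAR.
Quoted the other way: 1/1.461800 = 0.68409 ZAR per TRY.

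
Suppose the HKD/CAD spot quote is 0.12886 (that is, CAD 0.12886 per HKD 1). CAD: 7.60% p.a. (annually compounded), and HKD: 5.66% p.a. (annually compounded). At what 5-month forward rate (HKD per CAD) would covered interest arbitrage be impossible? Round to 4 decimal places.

7.7018

T = 5/12 years.
CAD accumulates by (1 + 0.0760)^(5/12) = 1.0309916.
HKD accumulates by (1 + 0.0566)^(5/12) = 1.0232052.
CIP: F = S · (grow CAD)/(grow HKD) = 0.12886 × 1.0309916/1.0232052 = 0.1298406 CAD per HKD.
Quoted the other way: 1/0.1298406 = 7.7018 HKD per CAD.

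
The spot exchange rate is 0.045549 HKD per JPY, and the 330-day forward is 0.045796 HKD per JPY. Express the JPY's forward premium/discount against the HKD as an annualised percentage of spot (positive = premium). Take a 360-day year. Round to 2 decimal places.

+0.59%

T = 330/360 years.
JPY trades forward at +0.54227% vs spot over the period.
×(1/T) gives 0.59% p.a.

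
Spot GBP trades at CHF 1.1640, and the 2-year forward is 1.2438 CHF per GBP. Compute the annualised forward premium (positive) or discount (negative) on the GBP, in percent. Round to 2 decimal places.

+3.43%

T = 2 years.
GBP trades forward at +6.85567% vs spot over the period.
Per annum: 0.0685567 / 2 = 0.034278 = 3.43%.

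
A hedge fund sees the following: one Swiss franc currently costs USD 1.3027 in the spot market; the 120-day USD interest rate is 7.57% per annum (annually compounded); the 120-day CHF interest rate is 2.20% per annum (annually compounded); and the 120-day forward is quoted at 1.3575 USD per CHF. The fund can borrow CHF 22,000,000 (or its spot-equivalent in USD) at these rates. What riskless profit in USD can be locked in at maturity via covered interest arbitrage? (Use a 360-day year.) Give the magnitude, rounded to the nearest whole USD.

T = 120/360 years.
Invest the CHF and cover forward: 22,000,000 × 1.0072802034 × 1.3575 = USD 30,082,423.27.
Convert at spot and invest in USD: 22,000,000 × 1.3027 × 1.0246221094 = USD 29,365,054.88.
The quoted forward overvalues CHF, so borrow USD, buy CHF at spot, deposit the CHF at 2.20%, and sell the proceeds forward at 1.3575.
The gap between the two covered legs is USD 717,368.

USD 717,368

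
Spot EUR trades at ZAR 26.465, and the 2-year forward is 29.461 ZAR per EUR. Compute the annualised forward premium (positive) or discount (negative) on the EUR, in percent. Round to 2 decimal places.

T = 2 years.
(F − S)/S = (29.461 − 26.465)/26.465 = 0.1132061.
Per annum: 0.1132061 / 2 = 0.056603 = 5.66%.

+5.66%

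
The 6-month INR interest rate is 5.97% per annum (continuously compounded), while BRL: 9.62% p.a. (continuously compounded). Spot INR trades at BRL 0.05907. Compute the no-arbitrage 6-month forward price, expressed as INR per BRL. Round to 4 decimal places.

T = 6/12 years.
BRL accumulates by e^(0.0962×6/12) = 1.04927558.
INR growth factor: e^(0.0597×6/12) = 1.03029998.
Forward (BRL per INR) = 0.05907 × 1.04927558 / 1.03029998 = 0.060157925.
Quoted the other way: 1/0.060157925 = 16.6229 INR per BRL.

16.6229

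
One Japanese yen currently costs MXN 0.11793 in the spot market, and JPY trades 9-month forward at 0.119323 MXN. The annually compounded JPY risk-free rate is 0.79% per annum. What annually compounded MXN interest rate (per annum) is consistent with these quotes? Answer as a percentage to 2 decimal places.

2.38%

T = 9/12 years.
CIP gives F = S · g_MXN/g_JPY, so g_MXN/g_JPY = 0.119323/0.11793 = 1.0118121.
JPY growth factor: (1 + 0.0079)^(9/12) = 1.0059192.
So the MXN growth factor = 1.0178012.
Annualise: 1.0178012^(12/9) − 1 = 0.023805 = 2.38%.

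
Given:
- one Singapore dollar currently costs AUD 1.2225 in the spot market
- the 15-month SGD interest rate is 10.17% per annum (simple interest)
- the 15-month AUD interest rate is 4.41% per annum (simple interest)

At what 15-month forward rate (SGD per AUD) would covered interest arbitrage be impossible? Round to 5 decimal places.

0.87381

T = 15/12 years.
Growth of 1 AUD over T: 1 + 0.0441×15/12 = 1.055125.
SGD accumulates by 1 + 0.1017×15/12 = 1.127125.
CIP: F = S · (grow AUD)/(grow SGD) = 1.2225 × 1.055125/1.127125 = 1.144408 AUD per SGD.
Invert for SGD per AUD: 1 / 1.144408 = 0.87381.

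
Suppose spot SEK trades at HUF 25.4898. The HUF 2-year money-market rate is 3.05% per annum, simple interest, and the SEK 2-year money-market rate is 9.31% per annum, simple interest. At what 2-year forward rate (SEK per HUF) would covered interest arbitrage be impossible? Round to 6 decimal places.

0.043861

T = 2 years.
Growth of 1 HUF over T: 1 + 0.0305×2 = 1.061000.
Growth of 1 SEK over T: 1 + 0.0931×2 = 1.186200.
So F = 25.4898 × 1.061000 / 1.186200 = 22.79942 (HUF/SEK).
Invert for SEK per HUF: 1 / 22.79942 = 0.043861.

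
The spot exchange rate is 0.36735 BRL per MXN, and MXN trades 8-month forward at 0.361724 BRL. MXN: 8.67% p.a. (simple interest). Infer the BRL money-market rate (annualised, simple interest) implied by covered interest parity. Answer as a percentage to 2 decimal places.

T = 8/12 years.
CIP gives F = S · g_BRL/g_MXN, so g_BRL/g_MXN = 0.361724/0.36735 = 0.9846849.
The MXN side grows by 1 + 0.0867×8/12 = 1.057800.
That pins the BRL growth at 1.0415997.
(1.0415997 − 1)/T = 0.062400, i.e. 6.24%.

6.24%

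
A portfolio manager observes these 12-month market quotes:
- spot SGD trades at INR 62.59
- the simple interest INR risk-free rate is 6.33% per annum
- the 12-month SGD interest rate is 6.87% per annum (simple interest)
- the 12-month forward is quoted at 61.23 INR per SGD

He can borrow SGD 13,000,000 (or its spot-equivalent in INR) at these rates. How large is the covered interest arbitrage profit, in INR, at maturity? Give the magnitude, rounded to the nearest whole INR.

T = 1 year.
Invest the SGD and cover forward: 13,000,000 × 1.068700 × 61.23 = INR 850,674,513.00.
Convert at spot and invest in INR: 13,000,000 × 62.59 × 1.063300 = INR 865,175,311.00.
The quoted forward undervalues SGD, so borrow SGD, convert to INR at spot, deposit the INR at 6.33%, and buy SGD forward at 61.23 to cover the loan.
Arbitrage profit = |850,674,513.00 − 865,175,311.00| = INR 14,500,798.

INR 14,500,798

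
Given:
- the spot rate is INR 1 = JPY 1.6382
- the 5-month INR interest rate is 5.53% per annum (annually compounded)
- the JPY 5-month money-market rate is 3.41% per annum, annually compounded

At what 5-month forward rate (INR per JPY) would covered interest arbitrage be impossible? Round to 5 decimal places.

0.61561

T = 5/12 years.
JPY growth factor: (1 + 0.0341)^(5/12) = 1.0140695.
INR growth factor: (1 + 0.0553)^(5/12) = 1.0226805.
So F = 1.6382 × 1.0140695 / 1.0226805 = 1.624406 (JPY/INR).
Quoted the other way: 1/1.624406 = 0.61561 INR per JPY.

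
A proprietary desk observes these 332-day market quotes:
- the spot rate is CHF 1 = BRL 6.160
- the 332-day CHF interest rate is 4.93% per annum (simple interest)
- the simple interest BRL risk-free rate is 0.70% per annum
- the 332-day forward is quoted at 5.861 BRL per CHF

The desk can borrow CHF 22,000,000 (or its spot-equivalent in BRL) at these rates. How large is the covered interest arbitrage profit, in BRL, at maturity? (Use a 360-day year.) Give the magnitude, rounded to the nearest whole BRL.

BRL 1,590,437

T = 332/360 years.
Route A — deposit CHF, sell forward: 22,000,000 × 1.04546555556 × 5.861 = BRL 134,804,419.67.
Route B — convert at spot, deposit BRL: 22,000,000 × 6.160 × 1.00645555556 = BRL 136,394,856.89.
The quoted forward undervalues CHF, so borrow CHF, convert to BRL at spot, deposit the BRL at 0.70%, and buy CHF forward at 5.861 to cover the loan.
The gap between the two covered legs is BRL 1,590,437.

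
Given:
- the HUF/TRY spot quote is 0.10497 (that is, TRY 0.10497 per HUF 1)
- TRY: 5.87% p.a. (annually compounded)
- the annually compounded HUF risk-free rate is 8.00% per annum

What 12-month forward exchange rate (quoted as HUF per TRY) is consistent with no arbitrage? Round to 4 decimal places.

T = 1 year.
Growth of 1 TRY over T: (1 + 0.0587)^1 = 1.058700.
Growth of 1 HUF over T: (1 + 0.0800)^1 = 1.080000.
Forward (TRY per HUF) = 0.10497 × 1.058700 / 1.080000 = 0.1028998.
Quoted the other way: 1/0.1028998 = 9.7182 HUF per TRY.

9.7182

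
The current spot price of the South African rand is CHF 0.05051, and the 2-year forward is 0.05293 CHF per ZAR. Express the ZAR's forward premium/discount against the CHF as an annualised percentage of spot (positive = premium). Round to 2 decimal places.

+2.40%

T = 2 years.
(F − S)/S = (0.05293 − 0.05051)/0.05051 = 0.0479113.
Per annum: 0.0479113 / 2 = 0.023956 = 2.40%.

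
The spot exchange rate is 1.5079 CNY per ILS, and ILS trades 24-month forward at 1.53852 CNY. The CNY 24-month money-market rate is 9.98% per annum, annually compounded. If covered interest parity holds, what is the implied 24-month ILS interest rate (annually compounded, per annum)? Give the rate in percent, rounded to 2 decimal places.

T = 2 years.
By CIP, F/S equals the CNY-to-ILS growth ratio: 1.53852/1.5079 = 1.0203064.
The CNY side grows by (1 + 0.0998)^2 = 1.209560.
That pins the ILS growth at 1.185487.
Annualise: 1.185487^(1/2) − 1 = 0.088801 = 8.88%.

8.88%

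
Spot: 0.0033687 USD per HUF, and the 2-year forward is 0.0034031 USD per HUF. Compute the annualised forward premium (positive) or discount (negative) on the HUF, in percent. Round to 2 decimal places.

T = 2 years.
Period premium: (0.0034031 − 0.0033687)/0.0033687 = 0.0102117.
Annualise by dividing by T: 0.0102117 / 2 = 0.005106 → 0.51%.

+0.51%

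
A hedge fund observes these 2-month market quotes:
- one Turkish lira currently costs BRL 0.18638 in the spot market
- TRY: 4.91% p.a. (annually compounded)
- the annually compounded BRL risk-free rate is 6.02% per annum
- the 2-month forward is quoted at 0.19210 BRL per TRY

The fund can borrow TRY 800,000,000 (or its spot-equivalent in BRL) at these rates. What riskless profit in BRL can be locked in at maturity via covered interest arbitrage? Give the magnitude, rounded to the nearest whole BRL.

T = 2/12 years.
Invest the TRY and cover forward: 800,000,000 × 1.00802077104 × 0.19210 = BRL 154,912,632.09.
Convert at spot and invest in BRL: 800,000,000 × 0.18638 × 1.0097905451 = BRL 150,563,809.44.
The quoted forward overvalues TRY, so borrow BRL, buy TRY at spot, deposit the TRY at 4.91%, and sell the proceeds forward at 0.19210.
The gap between the two covered legs is BRL 4,348,823.

BRL 4,348,823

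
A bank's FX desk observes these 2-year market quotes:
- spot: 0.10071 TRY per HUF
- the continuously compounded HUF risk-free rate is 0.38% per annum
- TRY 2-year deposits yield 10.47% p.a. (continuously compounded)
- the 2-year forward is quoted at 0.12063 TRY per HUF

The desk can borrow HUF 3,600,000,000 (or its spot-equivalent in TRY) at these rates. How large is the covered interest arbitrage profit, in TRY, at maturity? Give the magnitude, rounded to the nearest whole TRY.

TRY 9,428,086

T = 2 years.
Invest the HUF and cover forward: 3,600,000,000 × 1.0076289533 × 0.12063 = TRY 437,581,010.29.
Convert at spot and invest in TRY: 3,600,000,000 × 0.10071 × 1.23293807514 = TRY 447,009,096.77.
The quoted forward undervalues HUF, so borrow HUF, convert to TRY at spot, deposit the TRY at 10.47%, and buy HUF forward at 0.12063 to cover the loan.
The gap between the two covered legs is TRY 9,428,086.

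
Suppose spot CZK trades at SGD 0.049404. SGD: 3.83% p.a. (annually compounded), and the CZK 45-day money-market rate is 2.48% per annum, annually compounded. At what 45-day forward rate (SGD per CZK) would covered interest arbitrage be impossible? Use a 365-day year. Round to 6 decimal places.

T = 45/365 years.
Growth of 1 SGD over T: (1 + 0.0383)^(45/365) = 1.0046445.
Growth of 1 CZK over T: (1 + 0.0248)^(45/365) = 1.0030248.
CIP: F = S · (grow SGD)/(grow CZK) = 0.049404 × 1.0046445/1.0030248 = 0.04948378 SGD per CZK.

0.049484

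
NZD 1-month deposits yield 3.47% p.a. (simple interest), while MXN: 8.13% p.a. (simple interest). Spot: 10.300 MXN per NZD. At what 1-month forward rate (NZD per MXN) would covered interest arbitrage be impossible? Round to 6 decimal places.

0.096713

T = 1/12 years.
Growth of 1 MXN over T: 1 + 0.0813×1/12 = 1.006775.
NZD growth factor: 1 + 0.0347×1/12 = 1.0028917.
CIP: F = S · (grow MXN)/(grow NZD) = 10.3 × 1.006775/1.0028917 = 10.33988 MXN per NZD.
Invert for NZD per MXN: 1 / 10.33988 = 0.096713.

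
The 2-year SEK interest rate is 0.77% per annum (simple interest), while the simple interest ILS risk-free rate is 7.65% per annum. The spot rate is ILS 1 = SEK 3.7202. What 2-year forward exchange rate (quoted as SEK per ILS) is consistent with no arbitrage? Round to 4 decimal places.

3.2762

T = 2 years.
SEK accumulates by 1 + 0.0077×2 = 1.015400.
ILS growth factor: 1 + 0.0765×2 = 1.153000.
So F = 3.7202 × 1.015400 / 1.153000 = 3.276228 (SEK/ILS).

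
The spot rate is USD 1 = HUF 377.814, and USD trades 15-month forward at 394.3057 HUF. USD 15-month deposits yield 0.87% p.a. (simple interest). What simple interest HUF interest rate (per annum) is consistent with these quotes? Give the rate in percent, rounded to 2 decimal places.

T = 15/12 years.
F/S = 394.3057/377.814 = 1.0436503 = (growth of HUF) / (growth of USD).
USD growth factor: 1 + 0.0087×15/12 = 1.010875.
So the HUF growth factor = 1.055000.
(1.055000 − 1)/T = 0.044000, i.e. 4.40%.

4.40%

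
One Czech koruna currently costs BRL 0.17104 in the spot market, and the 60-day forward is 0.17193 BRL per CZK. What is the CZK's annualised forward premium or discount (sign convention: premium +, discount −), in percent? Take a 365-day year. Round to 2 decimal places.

+3.17%

T = 60/365 years.
(F − S)/S = (0.17193 − 0.17104)/0.17104 = 0.0052035.
×(1/T) gives 3.17% p.a.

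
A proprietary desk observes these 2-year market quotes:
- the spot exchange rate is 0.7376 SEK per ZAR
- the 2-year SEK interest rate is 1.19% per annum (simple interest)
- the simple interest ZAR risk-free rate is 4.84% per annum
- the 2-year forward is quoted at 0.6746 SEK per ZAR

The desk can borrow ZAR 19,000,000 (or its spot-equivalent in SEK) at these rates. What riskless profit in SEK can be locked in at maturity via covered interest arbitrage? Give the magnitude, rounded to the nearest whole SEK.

T = 2 years.
Keep in ZAR, deliver into the forward: 19,000,000·1.096800·0.6746 = SEK 14,058,124.32.
Swap to SEK now, deposit: 19,000,000·0.7376·1.023800 = SEK 14,347,942.72.
The quoted forward undervalues ZAR, so borrow ZAR, convert to SEK at spot, deposit the SEK at 1.19%, and buy ZAR forward at 0.6746 to cover the loan.
Arbitrage profit = |14,058,124.32 − 14,347,942.72| = SEK 289,818.

SEK 289,818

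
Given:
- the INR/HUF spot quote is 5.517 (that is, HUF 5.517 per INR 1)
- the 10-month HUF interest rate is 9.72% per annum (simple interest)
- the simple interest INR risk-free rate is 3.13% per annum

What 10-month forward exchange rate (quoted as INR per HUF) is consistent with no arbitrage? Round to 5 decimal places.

T = 10/12 years.
Growth of 1 HUF over T: 1 + 0.0972×10/12 = 1.081000.
INR accumulates by 1 + 0.0313×10/12 = 1.0260833.
CIP: F = S · (grow HUF)/(grow INR) = 5.517 × 1.081000/1.0260833 = 5.812274 HUF per INR.
Quoted the other way: 1/5.812274 = 0.17205 INR per HUF.

0.17205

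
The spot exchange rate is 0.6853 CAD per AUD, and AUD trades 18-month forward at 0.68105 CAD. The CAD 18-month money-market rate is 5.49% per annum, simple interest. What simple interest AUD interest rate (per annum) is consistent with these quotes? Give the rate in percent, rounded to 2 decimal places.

5.94%

T = 18/12 years.
By CIP, F/S equals the CAD-to-AUD growth ratio: 0.68105/0.6853 = 0.9937983.
The CAD side grows by 1 + 0.0549×18/12 = 1.082350.
Hence g_AUD = 1.0891043.
(1.0891043 − 1)/T = 0.059403, i.e. 5.94%.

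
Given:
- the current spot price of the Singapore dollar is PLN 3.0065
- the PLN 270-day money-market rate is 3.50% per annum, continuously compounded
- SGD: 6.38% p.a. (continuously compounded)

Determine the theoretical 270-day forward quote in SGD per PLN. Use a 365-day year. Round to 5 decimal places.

T = 270/365 years.
PLN accumulates by e^(0.0350×270/365) = 1.0262285.
SGD accumulates by e^(0.0638×270/365) = 1.0483259.
So F = 3.0065 × 1.0262285 / 1.0483259 = 2.943127 (PLN/SGD).
Invert for SGD per PLN: 1 / 2.943127 = 0.33977.

0.33977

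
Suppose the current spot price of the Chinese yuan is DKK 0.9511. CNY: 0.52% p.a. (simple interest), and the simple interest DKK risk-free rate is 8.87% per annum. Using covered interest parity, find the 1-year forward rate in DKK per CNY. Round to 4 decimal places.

T = 1 year.
Growth of 1 DKK over T: 1 + 0.0887×1 = 1.088700.
Growth of 1 CNY over T: 1 + 0.0052×1 = 1.005200.
Forward (DKK per CNY) = 0.9511 × 1.088700 / 1.005200 = 1.030106.

1.0301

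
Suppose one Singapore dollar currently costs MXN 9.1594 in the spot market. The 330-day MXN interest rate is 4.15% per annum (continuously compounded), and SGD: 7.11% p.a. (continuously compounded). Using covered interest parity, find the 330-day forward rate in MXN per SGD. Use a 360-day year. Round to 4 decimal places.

T = 330/360 years.
MXN accumulates by e^(0.0415×330/360) = 1.0387745.
Growth of 1 SGD over T: e^(0.0711×330/360) = 1.0673458.
Forward (MXN per SGD) = 9.1594 × 1.0387745 / 1.0673458 = 8.914216.

8.9142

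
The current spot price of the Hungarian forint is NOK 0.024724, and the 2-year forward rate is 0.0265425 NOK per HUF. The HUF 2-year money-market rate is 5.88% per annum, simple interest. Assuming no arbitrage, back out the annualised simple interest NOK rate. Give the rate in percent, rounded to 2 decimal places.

T = 2 years.
CIP gives F = S · g_NOK/g_HUF, so g_NOK/g_HUF = 0.0265425/0.024724 = 1.0735520.
HUF growth factor: 1 + 0.0588×2 = 1.117600.
Hence g_NOK = 1.1998017.
r = (1.1998017 − 1)/2 = 0.099901 → 9.99%.

9.99%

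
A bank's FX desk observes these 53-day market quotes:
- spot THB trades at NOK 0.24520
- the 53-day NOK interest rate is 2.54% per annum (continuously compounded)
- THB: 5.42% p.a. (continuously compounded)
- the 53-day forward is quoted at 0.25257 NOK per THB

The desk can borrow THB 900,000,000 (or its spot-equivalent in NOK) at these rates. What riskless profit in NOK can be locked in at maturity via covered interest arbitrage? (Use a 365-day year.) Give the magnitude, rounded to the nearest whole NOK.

T = 53/365 years.
Route A — deposit THB, sell forward: 900,000,000 × 1.00790118792 × 0.25257 = NOK 229,109,042.73.
Route B — convert at spot, deposit NOK: 900,000,000 × 0.24520 × 1.00369502903 = NOK 221,495,419.01.
The quoted forward overvalues THB, so borrow NOK, buy THB at spot, deposit the THB at 5.42%, and sell the proceeds forward at 0.25257.
Arbitrage profit = |229,109,042.73 − 221,495,419.01| = NOK 7,613,624.

NOK 7,613,624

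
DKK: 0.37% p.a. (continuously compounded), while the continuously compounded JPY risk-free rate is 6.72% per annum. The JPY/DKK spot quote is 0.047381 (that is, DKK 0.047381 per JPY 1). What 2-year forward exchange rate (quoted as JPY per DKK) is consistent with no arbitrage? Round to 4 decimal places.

T = 2 years.
DKK accumulates by e^(0.0037×2) = 1.00742745.
JPY accumulates by e^(0.0672×2) = 1.14385027.
Forward (DKK per JPY) = 0.047381 × 1.00742745 / 1.14385027 = 0.041730042.
Quoted the other way: 1/0.041730042 = 23.9636 JPY per DKK.

23.9636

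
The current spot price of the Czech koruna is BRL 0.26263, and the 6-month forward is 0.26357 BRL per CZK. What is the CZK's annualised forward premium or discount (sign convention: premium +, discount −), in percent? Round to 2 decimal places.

+0.72%

T = 6/12 years.
(F − S)/S = (0.26357 − 0.26263)/0.26263 = 0.0035792.
×(1/T) gives 0.72% p.a.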